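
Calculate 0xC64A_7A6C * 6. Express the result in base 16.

0x4A5BEDE88

Multiply each base-16 digit by 6, carrying:
  C×6 = 72 → write 8 carry 4
  6×6+4 = 40 → write 8 carry 2
  A×6+2 = 62 → write E carry 3
  7×6+3 = 45 → write D carry 2
  A×6+2 = 62 → write E carry 3
  4×6+3 = 27 → write B carry 1
  6×6+1 = 37 → write 5 carry 2
  C×6+2 = 74 → write A carry 4
  remaining carry: 4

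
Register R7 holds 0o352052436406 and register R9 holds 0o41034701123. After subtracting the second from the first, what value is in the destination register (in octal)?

0o311015535263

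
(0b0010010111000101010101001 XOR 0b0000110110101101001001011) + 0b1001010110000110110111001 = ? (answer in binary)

First 0b0010010111000101010101001 XOR 0b0000110110101101001001011 = 0b0010100001101000011100010.
Add column by column in base 2, right to left:
  0+1 = 1
  1+0 = 1
  0+0 = 0
  0+1 = 1
  0+1 = 1
  1+1 = 0 carry 1
  1+0+1 = 0 carry 1
  1+1+1 = 1 carry 1
  0+1+1 = 0 carry 1
  0+0+1 = 1
  0+1 = 1
  0+1 = 1
  1+0 = 1
  0+0 = 0
  1+0 = 1
  1+0 = 1
  0+1 = 1
  0+1 = 1
  0+0 = 0
  0+1 = 1
  1+0 = 1
  0+1 = 1
  1+0 = 1
  0+0 = 0
  0+1 = 1

0b1011110111101111010011011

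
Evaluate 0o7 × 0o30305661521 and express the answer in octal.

Multiply each base-8 digit by 7, carrying:
  1×7 = 7 → write 7
  2×7 = 14 → write 6 carry 1
  5×7+1 = 36 → write 4 carry 4
  1×7+4 = 11 → write 3 carry 1
  6×7+1 = 43 → write 3 carry 5
  6×7+5 = 47 → write 7 carry 5
  5×7+5 = 40 → write 0 carry 5
  0×7+5 = 5 → write 5
  3×7 = 21 → write 5 carry 2
  0×7+2 = 2 → write 2
  3×7 = 21 → write 5 carry 2
  remaining carry: 2

0o252550733467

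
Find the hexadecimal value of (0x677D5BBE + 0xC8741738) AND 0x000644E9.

0x40E0

Add column by column in base 16, right to left:
  E+8 = 6 carry 1
  B+3+1 = F
  B+7 = 2 carry 1
  5+1+1 = 7
  D+4 = 1 carry 1
  7+7+1 = F
  7+8 = F
  6+C = 2 carry 1
  final carry 1
Sum = 0x12FF172F6; now AND with 0x000644E9:
  1&0=0, 2&0=0, F&0=0, F&0=0, 1&6=0, 7&4=4, 2&4=0, F&E=E, 6&9=0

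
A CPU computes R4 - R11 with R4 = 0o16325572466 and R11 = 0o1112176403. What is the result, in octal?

Subtract column by column in base 8:
  6-3 → 3
  6-0 → 6
  4-4 → 0
  2-6 → 4 (borrow)
  7-7-1 → 7 (borrow)
  5-1-1 → 3
  5-2 → 3
  2-1 → 1
  3-1 → 2
  6-1 → 5
  1-0 → 1

0o15213374063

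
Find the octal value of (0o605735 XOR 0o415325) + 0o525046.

0o735456

First 0o605735 XOR 0o415325 = 0o210410.
Add column by column in base 8, right to left:
  0+6 = 6
  1+4 = 5
  4+0 = 4
  0+5 = 5
  1+2 = 3
  2+5 = 7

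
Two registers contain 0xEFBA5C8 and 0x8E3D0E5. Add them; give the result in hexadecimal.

0x17DF76AD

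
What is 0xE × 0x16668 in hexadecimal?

0x1399B0

Multiply each base-16 digit by 14, carrying:
  8×14 = 112 → write 0 carry 7
  6×14+7 = 91 → write B carry 5
  6×14+5 = 89 → write 9 carry 5
  6×14+5 = 89 → write 9 carry 5
  1×14+5 = 19 → write 3 carry 1
  remaining carry: 1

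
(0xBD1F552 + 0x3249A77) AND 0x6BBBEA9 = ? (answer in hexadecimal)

0x6B28E89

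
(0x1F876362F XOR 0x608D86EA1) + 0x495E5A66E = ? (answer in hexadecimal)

0xC8693FEFC

First 0x1F876362F XOR 0x608D86EA1 = 0x7F0AE588E.
Add column by column in base 16, right to left:
  E+E = C carry 1
  8+6+1 = F
  8+6 = E
  5+A = F
  E+5 = 3 carry 1
  A+E+1 = 9 carry 1
  0+5+1 = 6
  F+9 = 8 carry 1
  7+4+1 = C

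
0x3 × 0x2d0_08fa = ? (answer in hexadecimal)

0x8701aee

Multiply each base-16 digit by 3, carrying:
  a×3 = 30 → write e carry 1
  f×3+1 = 46 → write e carry 2
  8×3+2 = 26 → write a carry 1
  0×3+1 = 1 → write 1
  0×3 = 0 → write 0
  d×3 = 39 → write 7 carry 2
  2×3+2 = 8 → write 8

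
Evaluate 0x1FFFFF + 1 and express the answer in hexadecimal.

0x200000

The trailing 5 digits are F (max in base 16), so adding 1 cascades: they roll to 0 and the next digit up increments.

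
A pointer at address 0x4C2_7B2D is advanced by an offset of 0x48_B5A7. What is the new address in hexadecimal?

0x50B30D4

Add column by column in base 16, right to left:
  D+7 = 4 carry 1
  2+A+1 = D
  B+5 = 0 carry 1
  7+B+1 = 3 carry 1
  2+8+1 = B
  C+4 = 0 carry 1
  4+0+1 = 5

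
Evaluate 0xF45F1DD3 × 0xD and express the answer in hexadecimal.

Multiply each base-16 digit by 13, carrying:
  3×13 = 39 → write 7 carry 2
  D×13+2 = 171 → write B carry 10
  D×13+10 = 179 → write 3 carry 11
  1×13+11 = 24 → write 8 carry 1
  F×13+1 = 196 → write 4 carry 12
  5×13+12 = 77 → write D carry 4
  4×13+4 = 56 → write 8 carry 3
  F×13+3 = 198 → write 6 carry 12
  remaining carry: C

0xC68D483B7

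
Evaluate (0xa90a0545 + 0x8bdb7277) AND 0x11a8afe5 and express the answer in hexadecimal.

0x10a027a4

Add column by column in base 16, right to left:
  5+7 = c
  4+7 = b
  5+2 = 7
  0+7 = 7
  a+b = 5 carry 1
  0+d+1 = e
  9+b = 4 carry 1
  a+8+1 = 3 carry 1
  final carry 1
Sum = 0x134e577bc; now AND with 0x11a8afe5:
  1&0=0, 3&1=1, 4&1=0, e&a=a, 5&8=0, 7&a=2, 7&f=7, b&e=a, c&5=4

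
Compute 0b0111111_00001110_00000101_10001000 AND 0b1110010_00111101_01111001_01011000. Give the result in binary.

0b0110010000011000000000100001000

AND bit by bit (1 only where both bits are 1):
  0111111000011100000010110001000
& 1110010001111010111100101011000
= 0110010000011000000000100001000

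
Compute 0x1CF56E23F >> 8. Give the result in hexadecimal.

0x1CF56E2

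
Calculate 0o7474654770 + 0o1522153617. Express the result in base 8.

Add column by column in base 8, right to left:
  0+7 = 7
  7+1 = 0 carry 1
  7+6+1 = 6 carry 1
  4+3+1 = 0 carry 1
  5+5+1 = 3 carry 1
  6+1+1 = 0 carry 1
  4+2+1 = 7
  7+2 = 1 carry 1
  4+5+1 = 2 carry 1
  7+1+1 = 1 carry 1
  final carry 1

0o11217030607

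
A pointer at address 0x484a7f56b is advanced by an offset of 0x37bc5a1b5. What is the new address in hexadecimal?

Add column by column in base 16, right to left:
  b+5 = 0 carry 1
  6+b+1 = 2 carry 1
  5+1+1 = 7
  f+a = 9 carry 1
  7+5+1 = d
  a+c = 6 carry 1
  4+b+1 = 0 carry 1
  8+7+1 = 0 carry 1
  4+3+1 = 8

0x8006d9720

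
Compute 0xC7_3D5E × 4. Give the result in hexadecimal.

Multiply each base-16 digit by 4, carrying:
  E×4 = 56 → write 8 carry 3
  5×4+3 = 23 → write 7 carry 1
  D×4+1 = 53 → write 5 carry 3
  3×4+3 = 15 → write F
  7×4 = 28 → write C carry 1
  C×4+1 = 49 → write 1 carry 3
  remaining carry: 3

0x31CF578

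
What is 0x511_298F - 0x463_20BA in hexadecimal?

Subtract column by column in base 16:
  F-A → 5
  8-B → D (borrow)
  9-0-1 → 8
  2-2 → 0
  1-3 → E (borrow)
  1-6-1 → A (borrow)
  5-4-1 → 0

0xAE08D5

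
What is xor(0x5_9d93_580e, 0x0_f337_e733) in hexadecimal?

0x56ea4bf3d

XOR each hex digit independently (no carries):
  5^0=5, 9^f=6, d^3=e, 9^3=a, 3^7=4, 5^e=b, 8^7=f, 0^3=3, e^3=d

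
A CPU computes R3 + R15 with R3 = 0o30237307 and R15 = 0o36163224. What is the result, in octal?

Add column by column in base 8, right to left:
  7+4 = 3 carry 1
  0+2+1 = 3
  3+2 = 5
  7+3 = 2 carry 1
  3+6+1 = 2 carry 1
  2+1+1 = 4
  0+6 = 6
  3+3 = 6

0o66422533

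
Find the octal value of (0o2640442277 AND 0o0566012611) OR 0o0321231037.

0o761233237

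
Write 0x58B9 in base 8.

0o54271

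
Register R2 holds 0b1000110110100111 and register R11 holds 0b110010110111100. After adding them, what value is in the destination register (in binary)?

0b1111001101100011

Add column by column in base 2, right to left:
  1+0 = 1
  1+0 = 1
  1+1 = 0 carry 1
  0+1+1 = 0 carry 1
  0+1+1 = 0 carry 1
  1+1+1 = 1 carry 1
  0+0+1 = 1
  1+1 = 0 carry 1
  1+1+1 = 1 carry 1
  0+0+1 = 1
  1+1 = 0 carry 1
  1+0+1 = 0 carry 1
  0+0+1 = 1
  0+1 = 1
  0+1 = 1
  1+0 = 1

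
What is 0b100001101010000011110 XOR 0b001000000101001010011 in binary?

0b101001101111001001101

XOR bit by bit (1 where the bits differ):
  100001101010000011110
^ 001000000101001010011
= 101001101111001001101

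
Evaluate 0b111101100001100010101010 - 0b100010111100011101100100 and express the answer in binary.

Subtract column by column in base 2:
  0-0 → 0
  1-0 → 1
  0-1 → 1 (borrow)
  1-0-1 → 0
  0-0 → 0
  1-1 → 0
  0-1 → 1 (borrow)
  1-0-1 → 0
  0-1 → 1 (borrow)
  0-1-1 → 0 (borrow)
  0-1-1 → 0 (borrow)
  1-0-1 → 0
  1-0 → 1
  0-0 → 0
  0-1 → 1 (borrow)
  0-1-1 → 0 (borrow)
  0-1-1 → 0 (borrow)
  1-1-1 → 1 (borrow)
  1-0-1 → 0
  0-1 → 1 (borrow)
  1-0-1 → 0
  1-0 → 1
  1-0 → 1
  1-1 → 0

0b11010100101000101000110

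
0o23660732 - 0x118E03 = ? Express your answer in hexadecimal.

0o23660732 = 0x4F61DA in hexadecimal.
Subtract column by column in base 16:
  A-3 → 7
  D-0 → D
  1-E → 3 (borrow)
  6-8-1 → D (borrow)
  F-1-1 → D
  4-1 → 3

0x3DD3D7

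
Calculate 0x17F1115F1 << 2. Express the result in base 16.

2 bits is not a whole number of base-16 digits; in binary: 101111111000100010001010111110001 << 2 = 10111111100010001000101011111000100.

0x5FC4457C4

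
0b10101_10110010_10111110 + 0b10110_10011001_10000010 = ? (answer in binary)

0b1011000100110001000000

Add column by column in base 2, right to left:
  0+0 = 0
  1+1 = 0 carry 1
  1+0+1 = 0 carry 1
  1+0+1 = 0 carry 1
  1+0+1 = 0 carry 1
  1+0+1 = 0 carry 1
  0+0+1 = 1
  1+1 = 0 carry 1
  0+1+1 = 0 carry 1
  1+0+1 = 0 carry 1
  0+0+1 = 1
  0+1 = 1
  1+1 = 0 carry 1
  1+0+1 = 0 carry 1
  0+0+1 = 1
  1+1 = 0 carry 1
  1+0+1 = 0 carry 1
  0+1+1 = 0 carry 1
  1+1+1 = 1 carry 1
  0+0+1 = 1
  1+1 = 0 carry 1
  final carry 1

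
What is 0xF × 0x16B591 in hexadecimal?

Multiply each base-16 digit by 15, carrying:
  1×15 = 15 → write F
  9×15 = 135 → write 7 carry 8
  5×15+8 = 83 → write 3 carry 5
  B×15+5 = 170 → write A carry 10
  6×15+10 = 100 → write 4 carry 6
  1×15+6 = 21 → write 5 carry 1
  remaining carry: 1

0x154A37F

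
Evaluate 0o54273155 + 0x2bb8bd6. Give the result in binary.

0b11011011010000001001000011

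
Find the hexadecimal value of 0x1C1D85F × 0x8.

0xE0EC2F8

Multiply each base-16 digit by 8, carrying:
  F×8 = 120 → write 8 carry 7
  5×8+7 = 47 → write F carry 2
  8×8+2 = 66 → write 2 carry 4
  D×8+4 = 108 → write C carry 6
  1×8+6 = 14 → write E
  C×8 = 96 → write 0 carry 6
  1×8+6 = 14 → write E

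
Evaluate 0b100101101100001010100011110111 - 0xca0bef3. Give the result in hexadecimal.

0b100101101100001010100011110111 = 0x25b0a8f7 in hexadecimal.
Subtract column by column in base 16:
  7-3 → 4
  f-f → 0
  8-e → a (borrow)
  a-b-1 → e (borrow)
  0-0-1 → f (borrow)
  b-a-1 → 0
  5-c → 9 (borrow)
  2-0-1 → 1

0x190fea04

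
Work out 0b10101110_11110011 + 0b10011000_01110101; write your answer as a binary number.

0b10100011101101000

Add column by column in base 2, right to left:
  1+1 = 0 carry 1
  1+0+1 = 0 carry 1
  0+1+1 = 0 carry 1
  0+0+1 = 1
  1+1 = 0 carry 1
  1+1+1 = 1 carry 1
  1+1+1 = 1 carry 1
  1+0+1 = 0 carry 1
  0+0+1 = 1
  1+0 = 1
  1+0 = 1
  1+1 = 0 carry 1
  0+1+1 = 0 carry 1
  1+0+1 = 0 carry 1
  0+0+1 = 1
  1+1 = 0 carry 1
  final carry 1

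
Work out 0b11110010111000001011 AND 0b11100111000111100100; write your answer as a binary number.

0b11100010000000000000

AND bit by bit (1 only where both bits are 1):
  11110010111000001011
& 11100111000111100100
= 11100010000000000000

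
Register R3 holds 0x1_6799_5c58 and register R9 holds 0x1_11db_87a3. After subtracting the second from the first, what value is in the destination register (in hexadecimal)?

Subtract column by column in base 16:
  8-3 → 5
  5-a → b (borrow)
  c-7-1 → 4
  5-8 → d (borrow)
  9-b-1 → d (borrow)
  9-d-1 → b (borrow)
  7-1-1 → 5
  6-1 → 5
  1-1 → 0

0x55bdd4b5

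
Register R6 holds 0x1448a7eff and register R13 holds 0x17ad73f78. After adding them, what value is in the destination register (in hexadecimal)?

Add column by column in base 16, right to left:
  f+8 = 7 carry 1
  f+7+1 = 7 carry 1
  e+f+1 = e carry 1
  7+3+1 = b
  a+7 = 1 carry 1
  8+d+1 = 6 carry 1
  4+a+1 = f
  4+7 = b
  1+1 = 2

0x2bf61be77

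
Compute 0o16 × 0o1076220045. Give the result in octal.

0o17547741006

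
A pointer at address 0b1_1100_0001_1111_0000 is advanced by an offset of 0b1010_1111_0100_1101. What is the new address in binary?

0b100111000100111101

Add column by column in base 2, right to left:
  0+1 = 1
  0+0 = 0
  0+1 = 1
  0+1 = 1
  1+0 = 1
  1+0 = 1
  1+1 = 0 carry 1
  1+0+1 = 0 carry 1
  1+1+1 = 1 carry 1
  0+1+1 = 0 carry 1
  0+1+1 = 0 carry 1
  0+1+1 = 0 carry 1
  0+0+1 = 1
  0+1 = 1
  1+0 = 1
  1+1 = 0 carry 1
  1+0+1 = 0 carry 1
  final carry 1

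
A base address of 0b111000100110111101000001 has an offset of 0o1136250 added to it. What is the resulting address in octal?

0o71625751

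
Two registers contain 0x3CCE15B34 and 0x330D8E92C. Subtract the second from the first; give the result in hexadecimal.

Subtract column by column in base 16:
  4-C → 8 (borrow)
  3-2-1 → 0
  B-9 → 2
  5-E → 7 (borrow)
  1-8-1 → 8 (borrow)
  E-D-1 → 0
  C-0 → C
  C-3 → 9
  3-3 → 0

0x9C087208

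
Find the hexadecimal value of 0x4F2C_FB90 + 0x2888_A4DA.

Add column by column in base 16, right to left:
  0+A = A
  9+D = 6 carry 1
  B+4+1 = 0 carry 1
  F+A+1 = A carry 1
  C+8+1 = 5 carry 1
  2+8+1 = B
  F+8 = 7 carry 1
  4+2+1 = 7

0x77B5A06A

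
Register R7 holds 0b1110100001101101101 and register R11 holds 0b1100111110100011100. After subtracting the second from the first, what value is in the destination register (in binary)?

0b1100011001010001

Subtract column by column in base 2:
  1-0 → 1
  0-0 → 0
  1-1 → 0
  1-1 → 0
  0-1 → 1 (borrow)
  1-0-1 → 0
  1-0 → 1
  0-0 → 0
  1-1 → 0
  1-0 → 1
  0-1 → 1 (borrow)
  0-1-1 → 0 (borrow)
  0-1-1 → 0 (borrow)
  0-1-1 → 0 (borrow)
  1-1-1 → 1 (borrow)
  0-0-1 → 1 (borrow)
  1-0-1 → 0
  1-1 → 0
  1-1 → 0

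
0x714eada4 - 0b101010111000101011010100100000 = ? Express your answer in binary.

0b1000110011010111111100010000100

0x714eada4 = 0b1110001010011101010110110100100 in binary.
Subtract column by column in base 2:
  0-0 → 0
  0-0 → 0
  1-0 → 1
  0-0 → 0
  0-0 → 0
  1-1 → 0
  0-0 → 0
  1-0 → 1
  1-1 → 0
  0-0 → 0
  1-1 → 0
  1-0 → 1
  0-1 → 1 (borrow)
  1-1-1 → 1 (borrow)
  0-0-1 → 1 (borrow)
  1-1-1 → 1 (borrow)
  0-0-1 → 1 (borrow)
  1-1-1 → 1 (borrow)
  1-0-1 → 0
  1-0 → 1
  0-0 → 0
  0-1 → 1 (borrow)
  1-1-1 → 1 (borrow)
  0-1-1 → 0 (borrow)
  1-0-1 → 0
  0-1 → 1 (borrow)
  0-0-1 → 1 (borrow)
  0-1-1 → 0 (borrow)
  1-0-1 → 0
  1-1 → 0
  1-0 → 1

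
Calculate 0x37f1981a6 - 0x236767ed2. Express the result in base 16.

0x148a302d4

Subtract column by column in base 16:
  6-2 → 4
  a-d → d (borrow)
  1-e-1 → 2 (borrow)
  8-7-1 → 0
  9-6 → 3
  1-7 → a (borrow)
  f-6-1 → 8
  7-3 → 4
  3-2 → 1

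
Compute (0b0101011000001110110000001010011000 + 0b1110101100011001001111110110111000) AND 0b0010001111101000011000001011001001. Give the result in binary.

0b100101000000000000001000000

Add column by column in base 2, right to left:
  0+0 = 0
  0+0 = 0
  0+0 = 0
  1+1 = 0 carry 1
  1+1+1 = 1 carry 1
  0+1+1 = 0 carry 1
  0+0+1 = 1
  1+1 = 0 carry 1
  0+1+1 = 0 carry 1
  1+0+1 = 0 carry 1
  0+1+1 = 0 carry 1
  0+1+1 = 0 carry 1
  0+1+1 = 0 carry 1
  0+1+1 = 0 carry 1
  0+1+1 = 0 carry 1
  0+1+1 = 0 carry 1
  1+0+1 = 0 carry 1
  1+0+1 = 0 carry 1
  0+1+1 = 0 carry 1
  1+0+1 = 0 carry 1
  1+0+1 = 0 carry 1
  1+1+1 = 1 carry 1
  0+1+1 = 0 carry 1
  0+0+1 = 1
  0+0 = 0
  0+0 = 0
  0+1 = 1
  1+1 = 0 carry 1
  1+0+1 = 0 carry 1
  0+1+1 = 0 carry 1
  1+0+1 = 0 carry 1
  0+1+1 = 0 carry 1
  1+1+1 = 1 carry 1
  0+1+1 = 0 carry 1
  final carry 1
Sum = 0b10100000100101000000000000001010000; now AND with 0b0010001111101000011000001011001001:
  10100000100101000000000000001010000
& 00010001111101000011000001011001001
= 00000000100101000000000000001000000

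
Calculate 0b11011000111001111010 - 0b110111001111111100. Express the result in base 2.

0b10100001101001111110

Subtract column by column in base 2:
  0-0 → 0
  1-0 → 1
  0-1 → 1 (borrow)
  1-1-1 → 1 (borrow)
  1-1-1 → 1 (borrow)
  1-1-1 → 1 (borrow)
  1-1-1 → 1 (borrow)
  0-1-1 → 0 (borrow)
  0-1-1 → 0 (borrow)
  1-1-1 → 1 (borrow)
  1-0-1 → 0
  1-0 → 1
  0-1 → 1 (borrow)
  0-1-1 → 0 (borrow)
  0-1-1 → 0 (borrow)
  1-0-1 → 0
  1-1 → 0
  0-1 → 1 (borrow)
  1-0-1 → 0
  1-0 → 1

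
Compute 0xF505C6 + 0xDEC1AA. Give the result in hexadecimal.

Add column by column in base 16, right to left:
  6+A = 0 carry 1
  C+A+1 = 7 carry 1
  5+1+1 = 7
  0+C = C
  5+E = 3 carry 1
  F+D+1 = D carry 1
  final carry 1

0x1D3C770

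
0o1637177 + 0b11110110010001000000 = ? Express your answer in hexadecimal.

0x16A2BF

0o1637177 = 0x73E7F in hexadecimal.
0b11110110010001000000 = 0xF6440 in hexadecimal.
Add column by column in base 16, right to left:
  F+0 = F
  7+4 = B
  E+4 = 2 carry 1
  3+6+1 = A
  7+F = 6 carry 1
  final carry 1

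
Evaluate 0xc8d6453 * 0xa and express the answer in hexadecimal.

Multiply each base-16 digit by 10, carrying:
  3×10 = 30 → write e carry 1
  5×10+1 = 51 → write 3 carry 3
  4×10+3 = 43 → write b carry 2
  6×10+2 = 62 → write e carry 3
  d×10+3 = 133 → write 5 carry 8
  8×10+8 = 88 → write 8 carry 5
  c×10+5 = 125 → write d carry 7
  remaining carry: 7

0x7d85eb3e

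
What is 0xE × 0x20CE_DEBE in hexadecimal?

Multiply each base-16 digit by 14, carrying:
  E×14 = 196 → write 4 carry 12
  B×14+12 = 166 → write 6 carry 10
  E×14+10 = 206 → write E carry 12
  D×14+12 = 194 → write 2 carry 12
  E×14+12 = 208 → write 0 carry 13
  C×14+13 = 181 → write 5 carry 11
  0×14+11 = 11 → write B
  2×14 = 28 → write C carry 1
  remaining carry: 1

0x1CB502E64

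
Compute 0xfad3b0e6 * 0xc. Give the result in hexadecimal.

0xbc1ec4ac8

Multiply each base-16 digit by 12, carrying:
  6×12 = 72 → write 8 carry 4
  e×12+4 = 172 → write c carry 10
  0×12+10 = 10 → write a
  b×12 = 132 → write 4 carry 8
  3×12+8 = 44 → write c carry 2
  d×12+2 = 158 → write e carry 9
  a×12+9 = 129 → write 1 carry 8
  f×12+8 = 188 → write c carry 11
  remaining carry: b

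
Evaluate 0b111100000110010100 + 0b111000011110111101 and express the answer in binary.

0b1110100100101010001

Add column by column in base 2, right to left:
  0+1 = 1
  0+0 = 0
  1+1 = 0 carry 1
  0+1+1 = 0 carry 1
  1+1+1 = 1 carry 1
  0+1+1 = 0 carry 1
  0+0+1 = 1
  1+1 = 0 carry 1
  1+1+1 = 1 carry 1
  0+1+1 = 0 carry 1
  0+1+1 = 0 carry 1
  0+0+1 = 1
  0+0 = 0
  0+0 = 0
  1+0 = 1
  1+1 = 0 carry 1
  1+1+1 = 1 carry 1
  1+1+1 = 1 carry 1
  final carry 1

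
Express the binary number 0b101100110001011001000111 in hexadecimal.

Group the bits into nibbles: 1011 0011 0001 0110 0100 0111 → b31647.

0xb31647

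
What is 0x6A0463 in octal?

Expand each hex digit to 4 bits: 6=0110 A=1010 0=0000 4=0100 6=0110 3=0011.
Group the bits in threes: 011 010 100 000 010 001 100 011 → 32402143.

0o32402143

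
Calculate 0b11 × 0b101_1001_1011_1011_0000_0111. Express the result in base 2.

0b1000011010011000100010101

Multiply each base-2 digit by 3, carrying:
  1×3 = 3 → write 1 carry 1
  1×3+1 = 4 → write 0 carry 2
  1×3+2 = 5 → write 1 carry 2
  0×3+2 = 2 → write 0 carry 1
  0×3+1 = 1 → write 1
  0×3 = 0 → write 0
  0×3 = 0 → write 0
  0×3 = 0 → write 0
  1×3 = 3 → write 1 carry 1
  1×3+1 = 4 → write 0 carry 2
  0×3+2 = 2 → write 0 carry 1
  1×3+1 = 4 → write 0 carry 2
  1×3+2 = 5 → write 1 carry 2
  1×3+2 = 5 → write 1 carry 2
  0×3+2 = 2 → write 0 carry 1
  1×3+1 = 4 → write 0 carry 2
  1×3+2 = 5 → write 1 carry 2
  0×3+2 = 2 → write 0 carry 1
  0×3+1 = 1 → write 1
  1×3 = 3 → write 1 carry 1
  1×3+1 = 4 → write 0 carry 2
  0×3+2 = 2 → write 0 carry 1
  1×3+1 = 4 → write 0 carry 2
  remaining carry: 10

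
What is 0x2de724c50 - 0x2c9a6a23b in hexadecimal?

Subtract column by column in base 16:
  0-b → 5 (borrow)
  5-3-1 → 1
  c-2 → a
  4-a → a (borrow)
  2-6-1 → b (borrow)
  7-a-1 → c (borrow)
  e-9-1 → 4
  d-c → 1
  2-2 → 0

0x14cbaa15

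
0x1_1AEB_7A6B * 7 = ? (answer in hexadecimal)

0x7BC7058ED

Multiply each base-16 digit by 7, carrying:
  B×7 = 77 → write D carry 4
  6×7+4 = 46 → write E carry 2
  A×7+2 = 72 → write 8 carry 4
  7×7+4 = 53 → write 5 carry 3
  B×7+3 = 80 → write 0 carry 5
  E×7+5 = 103 → write 7 carry 6
  A×7+6 = 76 → write C carry 4
  1×7+4 = 11 → write B
  1×7 = 7 → write 7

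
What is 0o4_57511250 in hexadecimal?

Each octal digit is 3 bits: 4=100 5=101 7=111 5=101 1=001 1=001 2=010 5=101 0=000.
Group the bits into nibbles: 0100 1011 1110 1001 0010 1010 1000 → 4BE92A8.

0x4BE92A8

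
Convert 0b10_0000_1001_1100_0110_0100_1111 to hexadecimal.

0x209C64F

Group the bits into nibbles: 0010 0000 1001 1100 0110 0100 1111 → 209C64F.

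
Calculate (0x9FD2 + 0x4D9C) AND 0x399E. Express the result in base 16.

Add column by column in base 16, right to left:
  2+C = E
  D+9 = 6 carry 1
  F+D+1 = D carry 1
  9+4+1 = E
Sum = 0xED6E; now AND with 0x399E:
  E&3=2, D&9=9, 6&9=0, E&E=E

0x290E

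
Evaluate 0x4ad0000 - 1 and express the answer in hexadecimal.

The trailing 4 digits are 0, so subtracting 1 borrows through: they become F and the next digit up decrements.

0x4acffff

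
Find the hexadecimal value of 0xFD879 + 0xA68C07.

Add column by column in base 16, right to left:
  9+7 = 0 carry 1
  7+0+1 = 8
  8+C = 4 carry 1
  D+8+1 = 6 carry 1
  F+6+1 = 6 carry 1
  0+A+1 = B

0xB66480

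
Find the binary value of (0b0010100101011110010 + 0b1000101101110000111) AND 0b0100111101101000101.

0b10001001000001

Add column by column in base 2, right to left:
  0+1 = 1
  1+1 = 0 carry 1
  0+1+1 = 0 carry 1
  0+0+1 = 1
  1+0 = 1
  1+0 = 1
  1+0 = 1
  1+1 = 0 carry 1
  0+1+1 = 0 carry 1
  1+1+1 = 1 carry 1
  0+0+1 = 1
  1+1 = 0 carry 1
  0+1+1 = 0 carry 1
  0+0+1 = 1
  1+1 = 0 carry 1
  0+0+1 = 1
  1+0 = 1
  0+0 = 0
  0+1 = 1
Sum = 0b1011010011001111001; now AND with 0b0100111101101000101:
  1011010011001111001
& 0100111101101000101
= 0000010001001000001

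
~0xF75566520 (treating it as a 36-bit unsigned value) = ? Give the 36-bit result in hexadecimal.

0x08AA99ADF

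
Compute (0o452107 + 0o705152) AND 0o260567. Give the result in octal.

0o240061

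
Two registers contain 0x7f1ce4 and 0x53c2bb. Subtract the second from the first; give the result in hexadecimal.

Subtract column by column in base 16:
  4-b → 9 (borrow)
  e-b-1 → 2
  c-2 → a
  1-c → 5 (borrow)
  f-3-1 → b
  7-5 → 2

0x2b5a29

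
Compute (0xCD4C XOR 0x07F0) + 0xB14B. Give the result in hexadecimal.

First 0xCD4C XOR 0x07F0 = 0xCABC.
Add column by column in base 16, right to left:
  C+B = 7 carry 1
  B+4+1 = 0 carry 1
  A+1+1 = C
  C+B = 7 carry 1
  final carry 1

0x17C07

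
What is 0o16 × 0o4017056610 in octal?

Multiply each base-8 digit by 14, carrying:
  0×14 = 0 → write 0
  1×14 = 14 → write 6 carry 1
  6×14+1 = 85 → write 5 carry 10
  6×14+10 = 94 → write 6 carry 11
  5×14+11 = 81 → write 1 carry 10
  0×14+10 = 10 → write 2 carry 1
  7×14+1 = 99 → write 3 carry 12
  1×14+12 = 26 → write 2 carry 3
  0×14+3 = 3 → write 3
  4×14 = 56 → write 0 carry 7
  remaining carry: 7

0o70323216560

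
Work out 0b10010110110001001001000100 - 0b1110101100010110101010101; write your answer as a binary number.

Subtract column by column in base 2:
  0-1 → 1 (borrow)
  0-0-1 → 1 (borrow)
  1-1-1 → 1 (borrow)
  0-0-1 → 1 (borrow)
  0-1-1 → 0 (borrow)
  0-0-1 → 1 (borrow)
  1-1-1 → 1 (borrow)
  0-0-1 → 1 (borrow)
  0-1-1 → 0 (borrow)
  1-0-1 → 0
  0-1 → 1 (borrow)
  0-1-1 → 0 (borrow)
  1-0-1 → 0
  0-1 → 1 (borrow)
  0-0-1 → 1 (borrow)
  0-0-1 → 1 (borrow)
  1-0-1 → 0
  1-1 → 0
  0-1 → 1 (borrow)
  1-0-1 → 0
  1-1 → 0
  0-0 → 0
  1-1 → 0
  0-1 → 1 (borrow)
  0-1-1 → 0 (borrow)
  1-0-1 → 0

0b100001001110010011101111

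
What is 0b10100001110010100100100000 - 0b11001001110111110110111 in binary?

Subtract column by column in base 2:
  0-1 → 1 (borrow)
  0-1-1 → 0 (borrow)
  0-1-1 → 0 (borrow)
  0-0-1 → 1 (borrow)
  0-1-1 → 0 (borrow)
  1-1-1 → 1 (borrow)
  0-0-1 → 1 (borrow)
  0-1-1 → 0 (borrow)
  1-1-1 → 1 (borrow)
  0-1-1 → 0 (borrow)
  0-1-1 → 0 (borrow)
  1-1-1 → 1 (borrow)
  0-0-1 → 1 (borrow)
  1-1-1 → 1 (borrow)
  0-1-1 → 0 (borrow)
  0-1-1 → 0 (borrow)
  1-0-1 → 0
  1-0 → 1
  1-1 → 0
  0-0 → 0
  0-0 → 0
  0-1 → 1 (borrow)
  0-1-1 → 0 (borrow)
  1-0-1 → 0
  0-0 → 0
  1-0 → 1

0b10001000100011100101101001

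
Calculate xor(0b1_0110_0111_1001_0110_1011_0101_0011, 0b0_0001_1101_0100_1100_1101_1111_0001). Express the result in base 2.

0b10111101011011010011010100010

XOR bit by bit (1 where the bits differ):
  10110011110010110101101010011
^ 00001110101001100110111110001
= 10111101011011010011010100010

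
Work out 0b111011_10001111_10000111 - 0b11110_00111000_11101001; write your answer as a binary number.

0b111010101011010011110

Subtract column by column in base 2:
  1-1 → 0
  1-0 → 1
  1-0 → 1
  0-1 → 1 (borrow)
  0-0-1 → 1 (borrow)
  0-1-1 → 0 (borrow)
  0-1-1 → 0 (borrow)
  1-1-1 → 1 (borrow)
  1-0-1 → 0
  1-0 → 1
  1-0 → 1
  1-1 → 0
  0-1 → 1 (borrow)
  0-1-1 → 0 (borrow)
  0-0-1 → 1 (borrow)
  1-0-1 → 0
  1-0 → 1
  1-1 → 0
  0-1 → 1 (borrow)
  1-1-1 → 1 (borrow)
  1-1-1 → 1 (borrow)
  1-0-1 → 0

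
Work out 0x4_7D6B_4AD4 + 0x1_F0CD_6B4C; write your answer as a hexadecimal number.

Add column by column in base 16, right to left:
  4+C = 0 carry 1
  D+4+1 = 2 carry 1
  A+B+1 = 6 carry 1
  4+6+1 = B
  B+D = 8 carry 1
  6+C+1 = 3 carry 1
  D+0+1 = E
  7+F = 6 carry 1
  4+1+1 = 6

0x66E38B620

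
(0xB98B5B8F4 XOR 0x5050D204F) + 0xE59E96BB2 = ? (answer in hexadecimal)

0x1CF7A2046D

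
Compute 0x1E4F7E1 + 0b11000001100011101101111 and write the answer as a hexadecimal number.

0x245BF50

0b11000001100011101101111 = 0x60C76F in hexadecimal.
Add column by column in base 16, right to left:
  1+F = 0 carry 1
  E+6+1 = 5 carry 1
  7+7+1 = F
  F+C = B carry 1
  4+0+1 = 5
  E+6 = 4 carry 1
  1+0+1 = 2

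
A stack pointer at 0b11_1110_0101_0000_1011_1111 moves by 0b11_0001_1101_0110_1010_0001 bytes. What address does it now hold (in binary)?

0b11100000010011101100000

Add column by column in base 2, right to left:
  1+1 = 0 carry 1
  1+0+1 = 0 carry 1
  1+0+1 = 0 carry 1
  1+0+1 = 0 carry 1
  1+0+1 = 0 carry 1
  1+1+1 = 1 carry 1
  0+0+1 = 1
  1+1 = 0 carry 1
  0+0+1 = 1
  0+1 = 1
  0+1 = 1
  0+0 = 0
  1+1 = 0 carry 1
  0+0+1 = 1
  1+1 = 0 carry 1
  0+1+1 = 0 carry 1
  0+1+1 = 0 carry 1
  1+0+1 = 0 carry 1
  1+0+1 = 0 carry 1
  1+0+1 = 0 carry 1
  1+1+1 = 1 carry 1
  1+1+1 = 1 carry 1
  final carry 1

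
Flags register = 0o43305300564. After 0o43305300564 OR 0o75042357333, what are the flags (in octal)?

0o77347357777

OR each oct digit independently (no carries):
  4|7=7, 3|5=7, 3|0=3, 0|4=4, 5|2=7, 3|3=3, 0|5=5, 0|7=7, 5|3=7, 6|3=7, 4|3=7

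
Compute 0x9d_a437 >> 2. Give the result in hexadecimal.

2 bits is not a whole number of base-16 digits; in binary: 100111011010010000110111 >> 2 = 1001110110100100001101.

0x27690d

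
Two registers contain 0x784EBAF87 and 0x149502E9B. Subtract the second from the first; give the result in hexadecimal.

Subtract column by column in base 16:
  7-B → C (borrow)
  8-9-1 → E (borrow)
  F-E-1 → 0
  A-2 → 8
  B-0 → B
  E-5 → 9
  4-9 → B (borrow)
  8-4-1 → 3
  7-1 → 6

0x63B9B80EC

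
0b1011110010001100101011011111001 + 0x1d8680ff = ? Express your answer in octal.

0b1011110010001100101011011111001 = 0o13621453371 in octal.
0x1d8680ff = 0o3541500377 in octal.
Add column by column in base 8, right to left:
  1+7 = 0 carry 1
  7+7+1 = 7 carry 1
  3+3+1 = 7
  3+0 = 3
  5+0 = 5
  4+5 = 1 carry 1
  1+1+1 = 3
  2+4 = 6
  6+5 = 3 carry 1
  3+3+1 = 7
  1+0 = 1

0o17363153770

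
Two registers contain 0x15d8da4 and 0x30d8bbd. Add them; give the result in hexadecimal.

0x46b1961

Add column by column in base 16, right to left:
  4+d = 1 carry 1
  a+b+1 = 6 carry 1
  d+b+1 = 9 carry 1
  8+8+1 = 1 carry 1
  d+d+1 = b carry 1
  5+0+1 = 6
  1+3 = 4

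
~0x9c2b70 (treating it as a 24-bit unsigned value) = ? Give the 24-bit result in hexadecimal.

0x63d48f

Each hex digit d becomes f−d:
  9→6, c→3, 2→d, b→4, 7→8, 0→f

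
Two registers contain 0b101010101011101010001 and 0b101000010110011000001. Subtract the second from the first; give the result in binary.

0b10010101010010000

Subtract column by column in base 2:
  1-1 → 0
  0-0 → 0
  0-0 → 0
  0-0 → 0
  1-0 → 1
  0-0 → 0
  1-1 → 0
  0-1 → 1 (borrow)
  1-0-1 → 0
  1-0 → 1
  1-1 → 0
  0-1 → 1 (borrow)
  1-0-1 → 0
  0-1 → 1 (borrow)
  1-0-1 → 0
  0-0 → 0
  1-0 → 1
  0-0 → 0
  1-1 → 0
  0-0 → 0
  1-1 → 0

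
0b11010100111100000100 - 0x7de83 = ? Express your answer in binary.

0b1010111000010000001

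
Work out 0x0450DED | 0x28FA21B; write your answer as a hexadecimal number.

0x2CFAFFF

OR each hex digit independently (no carries):
  0|2=2, 4|8=C, 5|F=F, 0|A=A, D|2=F, E|1=F, D|B=F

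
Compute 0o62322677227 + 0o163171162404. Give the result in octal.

0o245514061633

Add column by column in base 8, right to left:
  7+4 = 3 carry 1
  2+0+1 = 3
  2+4 = 6
  7+2 = 1 carry 1
  7+6+1 = 6 carry 1
  6+1+1 = 0 carry 1
  2+1+1 = 4
  2+7 = 1 carry 1
  3+1+1 = 5
  2+3 = 5
  6+6 = 4 carry 1
  0+1+1 = 2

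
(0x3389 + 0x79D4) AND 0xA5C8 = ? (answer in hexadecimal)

0xA548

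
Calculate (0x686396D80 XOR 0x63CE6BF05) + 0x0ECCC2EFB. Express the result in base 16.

First 0x686396D80 XOR 0x63CE6BF05 = 0x0BADFD285.
Add column by column in base 16, right to left:
  5+B = 0 carry 1
  8+F+1 = 8 carry 1
  2+E+1 = 1 carry 1
  D+2+1 = 0 carry 1
  F+C+1 = C carry 1
  D+C+1 = A carry 1
  A+C+1 = 7 carry 1
  B+E+1 = A carry 1
  final carry 1

0x1A7AC0180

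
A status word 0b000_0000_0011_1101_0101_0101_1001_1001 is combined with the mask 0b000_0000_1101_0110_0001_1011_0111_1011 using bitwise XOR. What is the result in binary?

0b0000000111010110100111011100010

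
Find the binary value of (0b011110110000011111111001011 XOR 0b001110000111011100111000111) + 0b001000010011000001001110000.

0b11001001010000100001111100

First 0b011110110000011111111001011 XOR 0b001110000111011100111000111 = 0b010000110111000011000001100.
Add column by column in base 2, right to left:
  0+0 = 0
  0+0 = 0
  1+0 = 1
  1+0 = 1
  0+1 = 1
  0+1 = 1
  0+1 = 1
  0+0 = 0
  0+0 = 0
  1+1 = 0 carry 1
  1+0+1 = 0 carry 1
  0+0+1 = 1
  0+0 = 0
  0+0 = 0
  0+0 = 0
  1+1 = 0 carry 1
  1+1+1 = 1 carry 1
  1+0+1 = 0 carry 1
  0+0+1 = 1
  1+1 = 0 carry 1
  1+0+1 = 0 carry 1
  0+0+1 = 1
  0+0 = 0
  0+0 = 0
  0+1 = 1
  1+0 = 1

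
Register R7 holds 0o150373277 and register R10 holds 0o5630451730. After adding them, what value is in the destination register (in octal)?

0o6001045227

Add column by column in base 8, right to left:
  7+0 = 7
  7+3 = 2 carry 1
  2+7+1 = 2 carry 1
  3+1+1 = 5
  7+5 = 4 carry 1
  3+4+1 = 0 carry 1
  0+0+1 = 1
  5+3 = 0 carry 1
  1+6+1 = 0 carry 1
  0+5+1 = 6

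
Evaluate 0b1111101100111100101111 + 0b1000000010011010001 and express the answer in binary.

Add column by column in base 2, right to left:
  1+1 = 0 carry 1
  1+0+1 = 0 carry 1
  1+0+1 = 0 carry 1
  1+0+1 = 0 carry 1
  0+1+1 = 0 carry 1
  1+0+1 = 0 carry 1
  0+1+1 = 0 carry 1
  0+1+1 = 0 carry 1
  1+0+1 = 0 carry 1
  1+0+1 = 0 carry 1
  1+1+1 = 1 carry 1
  1+0+1 = 0 carry 1
  0+0+1 = 1
  0+0 = 0
  1+0 = 1
  1+0 = 1
  0+0 = 0
  1+0 = 1
  1+1 = 0 carry 1
  1+0+1 = 0 carry 1
  1+0+1 = 0 carry 1
  1+0+1 = 0 carry 1
  final carry 1

0b10000101101010000000000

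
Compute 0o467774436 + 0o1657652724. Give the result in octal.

0o2347647362

Add column by column in base 8, right to left:
  6+4 = 2 carry 1
  3+2+1 = 6
  4+7 = 3 carry 1
  4+2+1 = 7
  7+5 = 4 carry 1
  7+6+1 = 6 carry 1
  7+7+1 = 7 carry 1
  6+5+1 = 4 carry 1
  4+6+1 = 3 carry 1
  0+1+1 = 2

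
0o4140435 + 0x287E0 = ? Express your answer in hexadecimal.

0x1348FD

0o4140435 = 0x10C11D in hexadecimal.
Add column by column in base 16, right to left:
  D+0 = D
  1+E = F
  1+7 = 8
  C+8 = 4 carry 1
  0+2+1 = 3
  1+0 = 1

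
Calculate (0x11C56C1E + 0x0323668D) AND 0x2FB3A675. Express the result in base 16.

Add column by column in base 16, right to left:
  E+D = B carry 1
  1+8+1 = A
  C+6 = 2 carry 1
  6+6+1 = D
  5+3 = 8
  C+2 = E
  1+3 = 4
  1+0 = 1
Sum = 0x14E8D2AB; now AND with 0x2FB3A675:
  1&2=0, 4&F=4, E&B=A, 8&3=0, D&A=8, 2&6=2, A&7=2, B&5=1

0x4A08221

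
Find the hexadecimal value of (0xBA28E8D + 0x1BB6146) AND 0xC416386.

Add column by column in base 16, right to left:
  D+6 = 3 carry 1
  8+4+1 = D
  E+1 = F
  8+6 = E
  2+B = D
  A+B = 5 carry 1
  B+1+1 = D
Sum = 0xD5DEFD3; now AND with 0xC416386:
  D&C=C, 5&4=4, D&1=1, E&6=6, F&3=3, D&8=8, 3&6=2

0xC416382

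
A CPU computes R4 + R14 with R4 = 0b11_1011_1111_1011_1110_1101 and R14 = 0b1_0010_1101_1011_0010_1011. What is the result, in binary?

0b10011101101011100011000

Add column by column in base 2, right to left:
  1+1 = 0 carry 1
  0+1+1 = 0 carry 1
  1+0+1 = 0 carry 1
  1+1+1 = 1 carry 1
  0+0+1 = 1
  1+1 = 0 carry 1
  1+0+1 = 0 carry 1
  1+0+1 = 0 carry 1
  1+1+1 = 1 carry 1
  1+1+1 = 1 carry 1
  0+0+1 = 1
  1+1 = 0 carry 1
  1+1+1 = 1 carry 1
  1+0+1 = 0 carry 1
  1+1+1 = 1 carry 1
  1+1+1 = 1 carry 1
  1+0+1 = 0 carry 1
  1+1+1 = 1 carry 1
  0+0+1 = 1
  1+0 = 1
  1+1 = 0 carry 1
  1+0+1 = 0 carry 1
  final carry 1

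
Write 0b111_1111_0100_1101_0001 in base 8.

0o1772321

Group the bits in threes: 001 111 111 010 011 010 001 → 1772321.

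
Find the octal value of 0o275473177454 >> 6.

0o2754731774

Shifting right by 6 bits = 2 oct digits: drop the last 2.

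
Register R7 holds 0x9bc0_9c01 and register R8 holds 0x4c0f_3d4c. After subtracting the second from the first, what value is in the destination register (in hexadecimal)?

Subtract column by column in base 16:
  1-c → 5 (borrow)
  0-4-1 → b (borrow)
  c-d-1 → e (borrow)
  9-3-1 → 5
  0-f → 1 (borrow)
  c-0-1 → b
  b-c → f (borrow)
  9-4-1 → 4

0x4fb15eb5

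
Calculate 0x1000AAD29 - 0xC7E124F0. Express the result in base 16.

0x38298839

Subtract column by column in base 16:
  9-0 → 9
  2-F → 3 (borrow)
  D-4-1 → 8
  A-2 → 8
  A-1 → 9
  0-E → 2 (borrow)
  0-7-1 → 8 (borrow)
  0-C-1 → 3 (borrow)
  1-0-1 → 0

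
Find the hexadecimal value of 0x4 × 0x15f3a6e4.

Multiply each base-16 digit by 4, carrying:
  4×4 = 16 → write 0 carry 1
  e×4+1 = 57 → write 9 carry 3
  6×4+3 = 27 → write b carry 1
  a×4+1 = 41 → write 9 carry 2
  3×4+2 = 14 → write e
  f×4 = 60 → write c carry 3
  5×4+3 = 23 → write 7 carry 1
  1×4+1 = 5 → write 5

0x57ce9b90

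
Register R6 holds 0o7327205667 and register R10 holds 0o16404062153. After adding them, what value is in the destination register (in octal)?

0o25733270042

Add column by column in base 8, right to left:
  7+3 = 2 carry 1
  6+5+1 = 4 carry 1
  6+1+1 = 0 carry 1
  5+2+1 = 0 carry 1
  0+6+1 = 7
  2+0 = 2
  7+4 = 3 carry 1
  2+0+1 = 3
  3+4 = 7
  7+6 = 5 carry 1
  0+1+1 = 2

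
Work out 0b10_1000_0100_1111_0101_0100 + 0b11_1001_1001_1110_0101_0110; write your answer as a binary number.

0b11000011110110110101010

Add column by column in base 2, right to left:
  0+0 = 0
  0+1 = 1
  1+1 = 0 carry 1
  0+0+1 = 1
  1+1 = 0 carry 1
  0+0+1 = 1
  1+1 = 0 carry 1
  0+0+1 = 1
  1+0 = 1
  1+1 = 0 carry 1
  1+1+1 = 1 carry 1
  1+1+1 = 1 carry 1
  0+1+1 = 0 carry 1
  0+0+1 = 1
  1+0 = 1
  0+1 = 1
  0+1 = 1
  0+0 = 0
  0+0 = 0
  1+1 = 0 carry 1
  0+1+1 = 0 carry 1
  1+1+1 = 1 carry 1
  final carry 1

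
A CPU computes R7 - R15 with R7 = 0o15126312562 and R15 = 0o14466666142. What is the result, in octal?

0o437424420

Subtract column by column in base 8:
  2-2 → 0
  6-4 → 2
  5-1 → 4
  2-6 → 4 (borrow)
  1-6-1 → 2 (borrow)
  3-6-1 → 4 (borrow)
  6-6-1 → 7 (borrow)
  2-6-1 → 3 (borrow)
  1-4-1 → 4 (borrow)
  5-4-1 → 0
  1-1 → 0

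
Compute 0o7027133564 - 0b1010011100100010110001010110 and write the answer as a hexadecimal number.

0x2DEA8B1E

0o7027133564 = 0x385CB774 in hexadecimal.
0b1010011100100010110001010110 = 0xA722C56 in hexadecimal.
Subtract column by column in base 16:
  4-6 → E (borrow)
  7-5-1 → 1
  7-C → B (borrow)
  B-2-1 → 8
  C-2 → A
  5-7 → E (borrow)
  8-A-1 → D (borrow)
  3-0-1 → 2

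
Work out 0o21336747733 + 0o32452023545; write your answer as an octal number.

Add column by column in base 8, right to left:
  3+5 = 0 carry 1
  3+4+1 = 0 carry 1
  7+5+1 = 5 carry 1
  7+3+1 = 3 carry 1
  4+2+1 = 7
  7+0 = 7
  6+2 = 0 carry 1
  3+5+1 = 1 carry 1
  3+4+1 = 0 carry 1
  1+2+1 = 4
  2+3 = 5

0o54010773500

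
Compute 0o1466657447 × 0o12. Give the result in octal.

Multiply each base-8 digit by 10, carrying:
  7×10 = 70 → write 6 carry 8
  4×10+8 = 48 → write 0 carry 6
  4×10+6 = 46 → write 6 carry 5
  7×10+5 = 75 → write 3 carry 9
  5×10+9 = 59 → write 3 carry 7
  6×10+7 = 67 → write 3 carry 8
  6×10+8 = 68 → write 4 carry 8
  6×10+8 = 68 → write 4 carry 8
  4×10+8 = 48 → write 0 carry 6
  1×10+6 = 16 → write 0 carry 2
  remaining carry: 2

0o20044333606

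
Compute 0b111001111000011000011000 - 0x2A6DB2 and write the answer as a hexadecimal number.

0b111001111000011000011000 = 0xE78618 in hexadecimal.
Subtract column by column in base 16:
  8-2 → 6
  1-B → 6 (borrow)
  6-D-1 → 8 (borrow)
  8-6-1 → 1
  7-A → D (borrow)
  E-2-1 → B

0xBD1866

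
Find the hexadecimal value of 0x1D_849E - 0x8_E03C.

0x14A462

Subtract column by column in base 16:
  E-C → 2
  9-3 → 6
  4-0 → 4
  8-E → A (borrow)
  D-8-1 → 4
  1-0 → 1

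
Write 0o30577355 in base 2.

0b11000101111111011101101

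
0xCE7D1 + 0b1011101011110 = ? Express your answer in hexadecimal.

0xCFF2F

0b1011101011110 = 0x175E in hexadecimal.
Add column by column in base 16, right to left:
  1+E = F
  D+5 = 2 carry 1
  7+7+1 = F
  E+1 = F
  C+0 = C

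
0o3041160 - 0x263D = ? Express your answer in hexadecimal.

0xC1C33

0o3041160 = 0xC4270 in hexadecimal.
Subtract column by column in base 16:
  0-D → 3 (borrow)
  7-3-1 → 3
  2-6 → C (borrow)
  4-2-1 → 1
  C-0 → C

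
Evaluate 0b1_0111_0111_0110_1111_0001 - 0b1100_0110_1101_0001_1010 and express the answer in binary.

0b10110000100111010111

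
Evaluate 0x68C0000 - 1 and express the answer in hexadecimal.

The trailing 4 digits are 0, so subtracting 1 borrows through: they become F and the next digit up decrements.

0x68BFFFF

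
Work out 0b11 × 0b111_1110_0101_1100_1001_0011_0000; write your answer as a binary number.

Multiply each base-2 digit by 3, carrying:
  0×3 = 0 → write 0
  0×3 = 0 → write 0
  0×3 = 0 → write 0
  0×3 = 0 → write 0
  1×3 = 3 → write 1 carry 1
  1×3+1 = 4 → write 0 carry 2
  0×3+2 = 2 → write 0 carry 1
  0×3+1 = 1 → write 1
  1×3 = 3 → write 1 carry 1
  0×3+1 = 1 → write 1
  0×3 = 0 → write 0
  1×3 = 3 → write 1 carry 1
  0×3+1 = 1 → write 1
  0×3 = 0 → write 0
  1×3 = 3 → write 1 carry 1
  1×3+1 = 4 → write 0 carry 2
  1×3+2 = 5 → write 1 carry 2
  0×3+2 = 2 → write 0 carry 1
  1×3+1 = 4 → write 0 carry 2
  0×3+2 = 2 → write 0 carry 1
  0×3+1 = 1 → write 1
  1×3 = 3 → write 1 carry 1
  1×3+1 = 4 → write 0 carry 2
  1×3+2 = 5 → write 1 carry 2
  1×3+2 = 5 → write 1 carry 2
  1×3+2 = 5 → write 1 carry 2
  1×3+2 = 5 → write 1 carry 2
  remaining carry: 10

0b10111101100010101101110010000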